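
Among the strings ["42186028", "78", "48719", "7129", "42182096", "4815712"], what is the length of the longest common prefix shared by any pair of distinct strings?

4

The deepest shared node is where two words last agree before diverging.
e.g. "42182096" and "42186028" share the prefix "4218" of length 4; no pair shares a longer one.
Longest shared-prefix length: 4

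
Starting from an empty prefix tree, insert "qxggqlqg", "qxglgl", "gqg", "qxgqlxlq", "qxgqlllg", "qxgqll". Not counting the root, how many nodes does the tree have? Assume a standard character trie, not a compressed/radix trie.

Trace insertions, counting only characters that open a new branch:
  "qxggqlqg" → 8 new (q, x, g, g, q, l, q, g)
  "qxglgl" → prefix "qxg" already present; 3 new (l, g, l)
  "gqg" → 3 new (g, q, g)
  "qxgqlxlq" → prefix "qxg" already present; 5 new (q, l, x, l, q)
  "qxgqlllg" → prefix "qxgql" already present; 3 new (l, l, g)
  "qxgqll" → prefix "qxgqll" already present; 0 new (none)
Total nodes = 8 + 3 + 3 + 5 + 3 + 0 = 22

22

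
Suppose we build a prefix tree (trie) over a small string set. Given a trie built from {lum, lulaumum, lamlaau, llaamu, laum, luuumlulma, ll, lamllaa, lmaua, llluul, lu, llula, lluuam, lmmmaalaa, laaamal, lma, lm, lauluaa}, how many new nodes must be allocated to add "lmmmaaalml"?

Walking "lmmmaaalml" from the root, the first 6 characters ("lmmmaa") follow existing edges; "a" is the first miss.
So 10 − 6 = 4 new nodes.

4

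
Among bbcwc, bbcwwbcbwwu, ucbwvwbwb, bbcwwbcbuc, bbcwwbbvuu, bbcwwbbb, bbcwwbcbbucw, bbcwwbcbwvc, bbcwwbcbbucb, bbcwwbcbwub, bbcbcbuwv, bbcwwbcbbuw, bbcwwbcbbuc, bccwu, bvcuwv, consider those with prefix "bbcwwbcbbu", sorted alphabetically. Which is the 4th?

bbcwwbcbbuw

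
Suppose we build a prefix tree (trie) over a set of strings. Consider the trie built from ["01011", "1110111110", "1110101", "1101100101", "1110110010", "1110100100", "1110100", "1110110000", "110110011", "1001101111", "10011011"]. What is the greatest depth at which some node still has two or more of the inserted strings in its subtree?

Equivalently: take the maximum, over all pairs, of their longest common prefix length.
"10011011" and "1001101111" agree on "10011011" (8 characters) before diverging; nothing deeper is shared.
Longest shared-prefix length: 8

8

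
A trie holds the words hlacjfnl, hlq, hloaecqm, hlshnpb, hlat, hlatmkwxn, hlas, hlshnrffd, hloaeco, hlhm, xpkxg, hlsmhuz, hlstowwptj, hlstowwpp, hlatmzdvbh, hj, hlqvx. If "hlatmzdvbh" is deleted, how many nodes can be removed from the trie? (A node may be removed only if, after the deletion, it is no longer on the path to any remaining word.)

After clearing the end-marker at "hlatmzdvbh", prune upward until reaching a node still needed by another word.
The suffix "zdvbh" (5 nodes) is used only by "hlatmzdvbh"; the node for "hlatm" still has the child "k", so pruning stops there.
Nodes removed: 5

5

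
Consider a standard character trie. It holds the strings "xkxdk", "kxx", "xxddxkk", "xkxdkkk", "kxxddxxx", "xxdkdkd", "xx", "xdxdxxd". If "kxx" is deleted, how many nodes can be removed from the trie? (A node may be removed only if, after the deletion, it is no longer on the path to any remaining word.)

0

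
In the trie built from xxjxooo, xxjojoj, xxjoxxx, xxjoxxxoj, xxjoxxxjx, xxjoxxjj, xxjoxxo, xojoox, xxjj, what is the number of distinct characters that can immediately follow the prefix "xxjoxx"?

Walk "xxjoxx" from the root, arriving at one node.
Distinct next characters after "xxjoxx": j, o, x.
That node has 3 child edges.

3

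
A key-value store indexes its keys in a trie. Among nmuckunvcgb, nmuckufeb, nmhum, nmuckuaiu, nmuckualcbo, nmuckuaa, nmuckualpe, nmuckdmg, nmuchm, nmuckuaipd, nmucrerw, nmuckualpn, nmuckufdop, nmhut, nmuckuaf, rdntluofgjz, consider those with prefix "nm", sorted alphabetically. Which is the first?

nmhum

Filter for "nm…" and sort: "nmhum", "nmhut", "nmuchm", "nmuckdmg", "nmuckuaa", "nmuckuaf", "nmuckuaipd", "nmuckuaiu", "nmuckualcbo", "nmuckualpe", "nmuckualpn", "nmuckufdop", "nmuckufeb", "nmuckunvcgb", "nmucrerw"
Position 1: nmhum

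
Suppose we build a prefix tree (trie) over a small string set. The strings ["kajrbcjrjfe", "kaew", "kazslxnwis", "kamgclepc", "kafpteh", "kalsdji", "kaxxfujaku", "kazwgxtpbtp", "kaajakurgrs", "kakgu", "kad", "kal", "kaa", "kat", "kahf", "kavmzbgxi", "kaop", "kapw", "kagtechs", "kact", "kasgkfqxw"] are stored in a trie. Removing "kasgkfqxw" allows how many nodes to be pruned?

7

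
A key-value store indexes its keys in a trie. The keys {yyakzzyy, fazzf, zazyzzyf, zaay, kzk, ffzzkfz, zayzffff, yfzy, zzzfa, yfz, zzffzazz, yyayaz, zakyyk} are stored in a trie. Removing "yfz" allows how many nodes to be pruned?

0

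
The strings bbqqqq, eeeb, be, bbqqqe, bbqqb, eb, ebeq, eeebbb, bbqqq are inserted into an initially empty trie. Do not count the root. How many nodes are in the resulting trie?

18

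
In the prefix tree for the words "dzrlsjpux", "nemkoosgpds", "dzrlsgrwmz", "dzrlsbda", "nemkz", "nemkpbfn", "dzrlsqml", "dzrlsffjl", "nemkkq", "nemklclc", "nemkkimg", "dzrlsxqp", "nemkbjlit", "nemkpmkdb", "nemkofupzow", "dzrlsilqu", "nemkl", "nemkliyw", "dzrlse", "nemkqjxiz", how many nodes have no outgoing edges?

19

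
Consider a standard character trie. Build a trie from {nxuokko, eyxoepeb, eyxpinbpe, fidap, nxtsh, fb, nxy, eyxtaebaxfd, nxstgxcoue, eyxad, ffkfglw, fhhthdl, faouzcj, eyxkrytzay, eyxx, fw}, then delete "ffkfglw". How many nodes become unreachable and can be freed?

A node on "ffkfglw"'s path can go only if nothing else ends at it or branches off below it.
The suffix "fkfglw" (6 nodes) is used only by "ffkfglw"; the node for "f" still has the child "i", so pruning stops there.
Nodes removed: 6

6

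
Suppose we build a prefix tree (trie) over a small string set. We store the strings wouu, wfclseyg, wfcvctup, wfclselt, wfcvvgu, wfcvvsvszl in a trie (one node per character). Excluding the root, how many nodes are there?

26

Trace insertions, counting only characters that open a new branch:
  "wouu" → 4 new (w, o, u, u)
  "wfclseyg" → prefix "w" already present; 7 new (f, c, l, s, e, y, g)
  "wfcvctup" → prefix "wfc" already present; 5 new (v, c, t, u, p)
  "wfclselt" → prefix "wfclse" already present; 2 new (l, t)
  "wfcvvgu" → prefix "wfcv" already present; 3 new (v, g, u)
  "wfcvvsvszl" → prefix "wfcvv" already present; 5 new (s, v, s, z, l)
Total nodes = 4 + 7 + 5 + 2 + 3 + 5 = 26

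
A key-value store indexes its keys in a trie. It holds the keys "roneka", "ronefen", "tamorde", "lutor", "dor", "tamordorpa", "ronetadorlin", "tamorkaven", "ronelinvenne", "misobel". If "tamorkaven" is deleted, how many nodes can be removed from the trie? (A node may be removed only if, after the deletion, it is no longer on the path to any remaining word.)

5

Walk "tamorkaven" from the leaf back toward the root, removing each node that no remaining word uses.
The suffix "kaven" (5 nodes) is used only by "tamorkaven"; the node for "tamor" still has the child "d", so pruning stops there.
Nodes removed: 5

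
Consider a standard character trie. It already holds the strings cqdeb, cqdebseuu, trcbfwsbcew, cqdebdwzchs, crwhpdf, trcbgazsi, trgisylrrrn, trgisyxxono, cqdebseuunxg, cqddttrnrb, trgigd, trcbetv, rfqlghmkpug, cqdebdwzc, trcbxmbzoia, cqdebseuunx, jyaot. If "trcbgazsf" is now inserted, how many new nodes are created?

1

"trcbgazs" is already a path in the trie; the remaining "f" must be added.
New nodes needed: |"trcbgazsf"| − 8 = 9 − 8 = 1.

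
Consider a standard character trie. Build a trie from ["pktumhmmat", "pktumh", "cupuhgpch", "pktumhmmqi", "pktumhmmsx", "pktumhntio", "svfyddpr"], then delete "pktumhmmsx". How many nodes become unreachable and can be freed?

A node on "pktumhmmsx"'s path can go only if nothing else ends at it or branches off below it.
The suffix "sx" (2 nodes) is used only by "pktumhmmsx"; the node for "pktumhmm" still has the child "a", so pruning stops there.
Nodes removed: 2

2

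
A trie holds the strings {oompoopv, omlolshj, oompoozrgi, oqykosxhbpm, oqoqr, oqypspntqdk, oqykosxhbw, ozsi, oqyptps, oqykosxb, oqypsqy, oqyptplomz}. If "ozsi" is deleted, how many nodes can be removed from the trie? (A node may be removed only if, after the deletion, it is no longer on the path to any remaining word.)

3

A node on "ozsi"'s path can go only if nothing else ends at it or branches off below it.
The suffix "zsi" (3 nodes) is used only by "ozsi"; the node for "o" still has the child "o", so pruning stops there.
Nodes removed: 3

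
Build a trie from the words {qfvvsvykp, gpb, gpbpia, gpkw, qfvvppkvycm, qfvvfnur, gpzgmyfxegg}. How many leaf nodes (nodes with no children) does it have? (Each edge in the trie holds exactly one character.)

A leaf is a node with no children — equivalently, the end of a word that is not a proper prefix of any other stored word.
Those words: "gpbpia", "gpkw", "gpzgmyfxegg", "qfvvfnur", "qfvvppkvycm", "qfvvsvykp"
Leaf count: 6

6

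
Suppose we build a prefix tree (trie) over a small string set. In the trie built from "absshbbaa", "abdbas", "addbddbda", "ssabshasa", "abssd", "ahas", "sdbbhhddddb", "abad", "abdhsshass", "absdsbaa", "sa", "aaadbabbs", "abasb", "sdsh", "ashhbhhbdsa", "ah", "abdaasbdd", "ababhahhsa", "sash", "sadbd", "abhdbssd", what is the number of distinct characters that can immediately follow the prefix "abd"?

3

The children of the "abd" node are the distinct next characters among strings starting with "abd".
Distinct next characters after "abd": a, b, h.
That node has 3 child edges.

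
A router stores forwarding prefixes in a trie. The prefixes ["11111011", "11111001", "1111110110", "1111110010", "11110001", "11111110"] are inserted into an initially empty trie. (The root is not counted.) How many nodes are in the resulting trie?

24

Trie structure (* marks end of a word):
(root)
└─ 1
   └─ 1
      └─ 1
         └─ 1
            ├─ 0
            │  └─ 0
            │     └─ 0
            │        └─ 1 *
            └─ 1
               ├─ 0
               │  ├─ 0
               │  │  └─ 1 *
               │  └─ 1
               │     └─ 1 *
               └─ 1
                  ├─ 0
                  │  ├─ 0
                  │  │  └─ 1
                  │  │     └─ 0 *
                  │  └─ 1
                  │     └─ 1
                  │        └─ 0 *
                  └─ 1
                     └─ 0 *
Counting every labelled node above: 24.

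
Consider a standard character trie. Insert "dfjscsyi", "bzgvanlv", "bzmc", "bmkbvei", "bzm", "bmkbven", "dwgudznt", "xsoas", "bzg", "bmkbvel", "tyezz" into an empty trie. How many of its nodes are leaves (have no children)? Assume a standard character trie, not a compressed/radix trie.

9

Leaves are exactly the stored words that no other stored word extends.
Those words: "bmkbvei", "bmkbvel", "bmkbven", "bzgvanlv", "bzmc", "dfjscsyi", "dwgudznt", "tyezz", "xsoas"
Leaf count: 9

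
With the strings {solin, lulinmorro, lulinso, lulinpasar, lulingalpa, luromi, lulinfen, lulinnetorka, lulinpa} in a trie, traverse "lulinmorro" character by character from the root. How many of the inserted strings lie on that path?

Traverse "lulinmorro" character by character; count nodes along the way that are marked as word ends.
Prefixes of the query that are stored words: "lulinmorro"
Count: 1

1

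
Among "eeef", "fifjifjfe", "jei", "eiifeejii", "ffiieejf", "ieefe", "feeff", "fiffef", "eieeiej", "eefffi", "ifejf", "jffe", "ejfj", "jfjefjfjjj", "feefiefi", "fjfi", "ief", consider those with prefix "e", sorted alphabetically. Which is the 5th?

ejfj

Words with prefix "e", in lexicographic order: "eeef", "eefffi", "eieeiej", "eiifeejii", "ejfj"
The 5th is ejfj.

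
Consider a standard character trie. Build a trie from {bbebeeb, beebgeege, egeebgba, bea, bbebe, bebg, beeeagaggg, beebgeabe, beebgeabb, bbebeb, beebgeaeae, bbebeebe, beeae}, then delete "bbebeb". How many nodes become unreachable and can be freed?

After clearing the end-marker at "bbebeb", prune upward until reaching a node still needed by another word.
The suffix "b" (1 node) is used only by "bbebeb"; the node for "bbebe" still has the child "e", so pruning stops there.
Nodes removed: 1

1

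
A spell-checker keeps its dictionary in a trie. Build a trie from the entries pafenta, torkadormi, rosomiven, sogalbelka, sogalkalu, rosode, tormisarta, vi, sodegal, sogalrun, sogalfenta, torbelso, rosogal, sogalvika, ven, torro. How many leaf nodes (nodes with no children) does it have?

Leaves are exactly the stored words that no other stored word extends.
Those words: "pafenta", "rosode", "rosogal", "rosomiven", "sodegal", "sogalbelka", "sogalfenta", "sogalkalu", "sogalrun", "sogalvika", "torbelso", "torkadormi", "tormisarta", "torro", "ven", "vi"
Leaf count: 16

16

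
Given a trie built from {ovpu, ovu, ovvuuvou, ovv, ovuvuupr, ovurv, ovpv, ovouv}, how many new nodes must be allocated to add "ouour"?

4

"o" is already a path in the trie; the remaining "uour" must be added.
New nodes needed: |"ouour"| − 1 = 5 − 1 = 4.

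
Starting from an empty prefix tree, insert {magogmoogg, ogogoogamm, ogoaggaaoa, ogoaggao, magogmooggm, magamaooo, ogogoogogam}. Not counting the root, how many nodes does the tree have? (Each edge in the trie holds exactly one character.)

39

Count nodes per top-level branch (shared prefixes stored once):
  'm'-branch (magamaooo, magogmoogg, magogmooggm): 17 nodes
  'o'-branch (ogoaggaaoa, ogoaggao, ogogoogamm, ogogoogogam): 22 nodes
Sum: 39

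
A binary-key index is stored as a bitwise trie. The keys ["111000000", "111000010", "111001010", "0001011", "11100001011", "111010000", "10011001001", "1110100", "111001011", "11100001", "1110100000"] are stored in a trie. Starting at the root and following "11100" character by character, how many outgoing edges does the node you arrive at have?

Follow the path "11100" to its node, then look at its outgoing edges.
Characters that immediately follow "11100" among the stored strings: {0, 1}.
That node has 2 child edges.

2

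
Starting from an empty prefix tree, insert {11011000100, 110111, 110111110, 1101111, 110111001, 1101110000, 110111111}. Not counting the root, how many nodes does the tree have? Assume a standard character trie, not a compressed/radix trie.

Trace insertions, counting only characters that open a new branch:
  "11011000100" → 11 new (1, 1, 0, 1, 1, 0, 0, 0, 1, 0, 0)
  "110111" → prefix "11011" already present; 1 new (1)
  "110111110" → prefix "110111" already present; 3 new (1, 1, 0)
  "1101111" → prefix "1101111" already present; 0 new (none)
  "110111001" → prefix "110111" already present; 3 new (0, 0, 1)
  "1101110000" → prefix "11011100" already present; 2 new (0, 0)
  "110111111" → prefix "11011111" already present; 1 new (1)
Total nodes = 11 + 1 + 3 + 0 + 3 + 2 + 1 = 21

21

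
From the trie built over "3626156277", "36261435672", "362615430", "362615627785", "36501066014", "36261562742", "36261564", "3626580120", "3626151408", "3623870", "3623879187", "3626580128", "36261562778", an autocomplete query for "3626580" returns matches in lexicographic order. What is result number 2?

DFS of the "3626580" subtree visits, in order: "3626580120", "3626580128"
Position 2: 3626580128

3626580128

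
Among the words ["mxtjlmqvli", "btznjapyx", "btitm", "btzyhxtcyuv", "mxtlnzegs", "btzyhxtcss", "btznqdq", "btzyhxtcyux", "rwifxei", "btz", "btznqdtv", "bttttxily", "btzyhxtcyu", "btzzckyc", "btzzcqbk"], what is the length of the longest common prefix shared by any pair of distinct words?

The deepest shared node is where two words last agree before diverging.
e.g. "btzyhxtcyu" and "btzyhxtcyuv" share the prefix "btzyhxtcyu" of length 10; no pair shares a longer one.
Longest shared-prefix length: 10

10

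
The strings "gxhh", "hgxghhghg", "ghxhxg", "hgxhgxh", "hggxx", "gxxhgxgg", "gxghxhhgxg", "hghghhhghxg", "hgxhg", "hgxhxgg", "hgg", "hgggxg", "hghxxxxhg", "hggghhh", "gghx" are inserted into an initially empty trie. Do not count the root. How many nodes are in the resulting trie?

For each word, the new-node count is its length minus the longest prefix already in the trie:
  "gxhh" → 4 new (g, x, h, h)
  "hgxghhghg" → 9 new (h, g, x, g, h, h, g, h, g)
  "ghxhxg" → prefix "g" already present; 5 new (h, x, h, x, g)
  "hgxhgxh" → prefix "hgx" already present; 4 new (h, g, x, h)
  "hggxx" → prefix "hg" already present; 3 new (g, x, x)
  "gxxhgxgg" → prefix "gx" already present; 6 new (x, h, g, x, g, g)
  "gxghxhhgxg" → prefix "gx" already present; 8 new (g, h, x, h, h, g, x, g)
  "hghghhhghxg" → prefix "hg" already present; 9 new (h, g, h, h, h, g, h, x, g)
  "hgxhg" → prefix "hgxhg" already present; 0 new (none)
  "hgxhxgg" → prefix "hgxh" already present; 3 new (x, g, g)
  "hgg" → prefix "hgg" already present; 0 new (none)
  "hgggxg" → prefix "hgg" already present; 3 new (g, x, g)
  "hghxxxxhg" → prefix "hgh" already present; 6 new (x, x, x, x, h, g)
  "hggghhh" → prefix "hggg" already present; 3 new (h, h, h)
  "gghx" → prefix "g" already present; 3 new (g, h, x)
Total nodes = 4 + 9 + 5 + 4 + 3 + 6 + 8 + 9 + 0 + 3 + 0 + 3 + 6 + 3 + 3 = 66

66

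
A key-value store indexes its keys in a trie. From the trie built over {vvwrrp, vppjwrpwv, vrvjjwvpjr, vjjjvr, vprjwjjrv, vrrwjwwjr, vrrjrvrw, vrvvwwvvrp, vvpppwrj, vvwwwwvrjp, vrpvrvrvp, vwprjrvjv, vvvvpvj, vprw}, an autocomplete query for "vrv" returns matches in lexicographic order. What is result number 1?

vrvjjwvpjr

Filter for "vrv…" and sort: "vrvjjwvpjr", "vrvvwwvvrp"
Position 1: vrvjjwvpjr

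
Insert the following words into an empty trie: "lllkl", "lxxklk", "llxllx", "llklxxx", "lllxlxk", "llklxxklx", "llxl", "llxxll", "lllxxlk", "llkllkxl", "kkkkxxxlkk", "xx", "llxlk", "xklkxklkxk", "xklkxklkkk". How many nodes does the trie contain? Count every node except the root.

60

Trace insertions, counting only characters that open a new branch:
  "lllkl" → 5 new (l, l, l, k, l)
  "lxxklk" → prefix "l" already present; 5 new (x, x, k, l, k)
  "llxllx" → prefix "ll" already present; 4 new (x, l, l, x)
  "llklxxx" → prefix "ll" already present; 5 new (k, l, x, x, x)
  "lllxlxk" → prefix "lll" already present; 4 new (x, l, x, k)
  "llklxxklx" → prefix "llklxx" already present; 3 new (k, l, x)
  "llxl" → prefix "llxl" already present; 0 new (none)
  "llxxll" → prefix "llx" already present; 3 new (x, l, l)
  "lllxxlk" → prefix "lllx" already present; 3 new (x, l, k)
  "llkllkxl" → prefix "llkl" already present; 4 new (l, k, x, l)
  "kkkkxxxlkk" → 10 new (k, k, k, k, x, x, x, l, k, k)
  "xx" → 2 new (x, x)
  "llxlk" → prefix "llxl" already present; 1 new (k)
  "xklkxklkxk" → prefix "x" already present; 9 new (k, l, k, x, k, l, k, x, k)
  "xklkxklkkk" → prefix "xklkxklk" already present; 2 new (k, k)
Total nodes = 5 + 5 + 4 + 5 + 4 + 3 + 0 + 3 + 3 + 4 + 10 + 2 + 1 + 9 + 2 = 60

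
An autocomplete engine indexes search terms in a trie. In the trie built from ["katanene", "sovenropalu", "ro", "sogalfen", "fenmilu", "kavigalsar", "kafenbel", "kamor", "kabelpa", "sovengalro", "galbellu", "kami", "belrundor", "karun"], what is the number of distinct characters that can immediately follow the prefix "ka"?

The children of the "ka" node are the distinct next characters among strings starting with "ka".
Characters that immediately follow "ka" among the stored strings: {b, f, m, r, t, v}.
That node has 6 child edges.

6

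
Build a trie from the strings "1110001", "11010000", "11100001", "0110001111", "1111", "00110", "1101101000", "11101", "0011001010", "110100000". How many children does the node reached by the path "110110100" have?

Walk "110110100" from the root, arriving at one node.
Distinct next characters after "110110100": 0.
That node has 1 child edge.

1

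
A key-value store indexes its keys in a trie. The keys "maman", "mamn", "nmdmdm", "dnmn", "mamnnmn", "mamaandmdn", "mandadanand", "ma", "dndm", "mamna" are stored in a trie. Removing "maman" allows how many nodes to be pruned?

After clearing the end-marker at "maman", prune upward until reaching a node still needed by another word.
The suffix "n" (1 node) is used only by "maman"; the node for "mama" still has the child "a", so pruning stops there.
Nodes removed: 1

1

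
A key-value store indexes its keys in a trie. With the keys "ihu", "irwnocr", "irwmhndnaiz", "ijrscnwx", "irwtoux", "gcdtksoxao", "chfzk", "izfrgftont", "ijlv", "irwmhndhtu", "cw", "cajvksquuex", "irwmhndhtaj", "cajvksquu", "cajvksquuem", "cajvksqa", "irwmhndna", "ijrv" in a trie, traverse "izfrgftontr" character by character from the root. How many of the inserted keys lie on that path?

1

Walk "izfrgftontr" from the root; an end-of-word marker is hit whenever a stored word is a prefix of "izfrgftontr".
Prefixes of the query that are stored words: "izfrgftont"
Count: 1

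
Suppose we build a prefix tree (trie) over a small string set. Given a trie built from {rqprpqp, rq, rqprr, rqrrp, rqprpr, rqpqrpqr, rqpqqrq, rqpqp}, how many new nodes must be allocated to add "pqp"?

3

"pqp" shares no prefix with any stored word, so all 3 characters open new nodes.
3 − 0 = 3 new nodes.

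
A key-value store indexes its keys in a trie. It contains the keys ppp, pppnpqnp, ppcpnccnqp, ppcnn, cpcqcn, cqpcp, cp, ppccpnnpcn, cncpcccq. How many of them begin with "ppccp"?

1

Traverse to the node for "ppccp", then collect every word in that subtree.
Matches: "ppccpnnpcn"
Count: 1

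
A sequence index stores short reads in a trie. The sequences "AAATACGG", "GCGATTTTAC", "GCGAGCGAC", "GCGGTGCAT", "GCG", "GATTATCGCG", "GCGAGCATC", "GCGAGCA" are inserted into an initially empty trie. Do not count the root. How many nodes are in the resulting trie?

41

For each word, the new-node count is its length minus the longest prefix already in the trie:
  "AAATACGG" → 8 new (A, A, A, T, A, C, G, G)
  "GCGATTTTAC" → 10 new (G, C, G, A, T, T, T, T, A, C)
  "GCGAGCGAC" → prefix "GCGA" already present; 5 new (G, C, G, A, C)
  "GCGGTGCAT" → prefix "GCG" already present; 6 new (G, T, G, C, A, T)
  "GCG" → prefix "GCG" already present; 0 new (none)
  "GATTATCGCG" → prefix "G" already present; 9 new (A, T, T, A, T, C, G, C, G)
  "GCGAGCATC" → prefix "GCGAGC" already present; 3 new (A, T, C)
  "GCGAGCA" → prefix "GCGAGCA" already present; 0 new (none)
Total nodes = 8 + 10 + 5 + 6 + 0 + 9 + 3 + 0 = 41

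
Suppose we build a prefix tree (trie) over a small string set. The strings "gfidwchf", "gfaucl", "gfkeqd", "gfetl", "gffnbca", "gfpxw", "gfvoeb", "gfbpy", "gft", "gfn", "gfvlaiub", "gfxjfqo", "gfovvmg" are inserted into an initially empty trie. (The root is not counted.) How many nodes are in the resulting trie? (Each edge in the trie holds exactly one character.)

Trace insertions, counting only characters that open a new branch:
  "gfidwchf" → 8 new (g, f, i, d, w, c, h, f)
  "gfaucl" → prefix "gf" already present; 4 new (a, u, c, l)
  "gfkeqd" → prefix "gf" already present; 4 new (k, e, q, d)
  "gfetl" → prefix "gf" already present; 3 new (e, t, l)
  "gffnbca" → prefix "gf" already present; 5 new (f, n, b, c, a)
  "gfpxw" → prefix "gf" already present; 3 new (p, x, w)
  "gfvoeb" → prefix "gf" already present; 4 new (v, o, e, b)
  "gfbpy" → prefix "gf" already present; 3 new (b, p, y)
  "gft" → prefix "gf" already present; 1 new (t)
  "gfn" → prefix "gf" already present; 1 new (n)
  "gfvlaiub" → prefix "gfv" already present; 5 new (l, a, i, u, b)
  "gfxjfqo" → prefix "gf" already present; 5 new (x, j, f, q, o)
  "gfovvmg" → prefix "gf" already present; 5 new (o, v, v, m, g)
Total nodes = 8 + 4 + 4 + 3 + 5 + 3 + 4 + 3 + 1 + 1 + 5 + 5 + 5 = 51

51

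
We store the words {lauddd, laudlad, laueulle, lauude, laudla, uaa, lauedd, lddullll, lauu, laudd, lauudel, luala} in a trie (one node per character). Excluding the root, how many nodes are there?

Count nodes per top-level branch (shared prefixes stored once):
  'l'-branch (laudd, lauddd, laudla, laudlad, lauedd, laueulle, lauu, lauude, lauudel, lddullll, luala): 31 nodes
  'u'-branch (uaa): 3 nodes
Sum: 34

34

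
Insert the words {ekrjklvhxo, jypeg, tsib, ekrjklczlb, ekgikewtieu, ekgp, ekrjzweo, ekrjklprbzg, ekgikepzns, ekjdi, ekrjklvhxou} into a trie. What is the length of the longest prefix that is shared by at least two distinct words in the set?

10

Look for the deepest trie node that still has at least two words in its subtree.
"ekrjklvhxo" and "ekrjklvhxou" agree on "ekrjklvhxo" (10 characters) before diverging; nothing deeper is shared.
Longest shared-prefix length: 10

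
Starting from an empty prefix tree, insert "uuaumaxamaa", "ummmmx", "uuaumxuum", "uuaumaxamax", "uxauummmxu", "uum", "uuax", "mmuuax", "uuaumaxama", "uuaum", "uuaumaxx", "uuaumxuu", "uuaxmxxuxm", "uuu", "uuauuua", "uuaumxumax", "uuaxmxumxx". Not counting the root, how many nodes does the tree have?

56

Count nodes per top-level branch (shared prefixes stored once):
  'm'-branch (mmuuax): 6 nodes
  'u'-branch (ummmmx, uuaum, uuaumaxama, uuaumaxamaa, uuaumaxamax, uuaumaxx, uuaumxumax, uuaumxuu, uuaumxuum, uuauuua, uuax, uuaxmxumxx, uuaxmxxuxm, uum, uuu, uxauummmxu): 50 nodes
Sum: 56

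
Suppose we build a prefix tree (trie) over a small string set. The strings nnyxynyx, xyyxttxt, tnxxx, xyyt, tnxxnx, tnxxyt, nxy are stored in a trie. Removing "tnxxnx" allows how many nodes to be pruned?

A node on "tnxxnx"'s path can go only if nothing else ends at it or branches off below it.
The suffix "nx" (2 nodes) is used only by "tnxxnx"; the node for "tnxx" still has the child "x", so pruning stops there.
Nodes removed: 2

2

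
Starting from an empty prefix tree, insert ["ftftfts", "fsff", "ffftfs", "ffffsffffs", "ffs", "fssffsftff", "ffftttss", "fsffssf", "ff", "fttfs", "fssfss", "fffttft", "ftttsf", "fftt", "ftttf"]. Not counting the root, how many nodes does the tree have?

51

Count nodes per top-level branch (shared prefixes stored once):
  'f'-branch (ff, ffffsffffs, ffftfs, fffttft, ffftttss, ffs, fftt, fsff, fsffssf, fssffsftff, fssfss, ftftfts, fttfs, ftttf, ftttsf): 51 nodes
Sum: 51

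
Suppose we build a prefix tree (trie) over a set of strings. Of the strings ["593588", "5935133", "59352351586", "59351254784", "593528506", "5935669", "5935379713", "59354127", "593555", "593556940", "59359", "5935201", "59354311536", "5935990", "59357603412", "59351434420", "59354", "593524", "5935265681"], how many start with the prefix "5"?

Filter for entries beginning with "5":
Words under "5": 59351254784, 5935133, 59351434420, 5935201, 59352351586, 593524, 5935265681, 593528506, 5935379713, 59354, 59354127, 59354311536, 593555, 593556940, 5935669, 59357603412, 593588, 59359, 5935990
Count: 19

19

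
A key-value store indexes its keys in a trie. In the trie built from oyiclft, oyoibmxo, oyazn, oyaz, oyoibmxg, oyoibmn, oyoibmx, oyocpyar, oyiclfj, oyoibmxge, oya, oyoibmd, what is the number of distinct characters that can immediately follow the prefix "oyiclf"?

Walk "oyiclf" from the root, arriving at one node.
Characters that immediately follow "oyiclf" among the stored strings: {j, t}.
That node has 2 child edges.

2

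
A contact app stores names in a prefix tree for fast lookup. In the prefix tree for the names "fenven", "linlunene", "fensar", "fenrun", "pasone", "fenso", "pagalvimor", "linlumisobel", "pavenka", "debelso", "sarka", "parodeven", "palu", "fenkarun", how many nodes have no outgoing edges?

14

A leaf is a node with no children — equivalently, the end of a word that is not a proper prefix of any other stored word.
Those words: "debelso", "fenkarun", "fenrun", "fensar", "fenso", "fenven", "linlumisobel", "linlunene", "pagalvimor", "palu", "parodeven", "pasone", "pavenka", "sarka"
Leaf count: 14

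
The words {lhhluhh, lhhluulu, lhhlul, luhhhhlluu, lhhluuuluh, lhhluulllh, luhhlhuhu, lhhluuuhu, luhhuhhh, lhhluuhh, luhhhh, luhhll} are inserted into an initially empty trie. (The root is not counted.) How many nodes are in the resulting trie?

41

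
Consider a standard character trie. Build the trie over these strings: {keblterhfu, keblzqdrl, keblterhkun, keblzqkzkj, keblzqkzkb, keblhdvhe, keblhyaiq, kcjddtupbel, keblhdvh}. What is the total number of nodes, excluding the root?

42

Count nodes per top-level branch (shared prefixes stored once):
  'k'-branch (kcjddtupbel, keblhdvh, keblhdvhe, keblhyaiq, keblterhfu, keblterhkun, keblzqdrl, keblzqkzkb, keblzqkzkj): 42 nodes
Sum: 42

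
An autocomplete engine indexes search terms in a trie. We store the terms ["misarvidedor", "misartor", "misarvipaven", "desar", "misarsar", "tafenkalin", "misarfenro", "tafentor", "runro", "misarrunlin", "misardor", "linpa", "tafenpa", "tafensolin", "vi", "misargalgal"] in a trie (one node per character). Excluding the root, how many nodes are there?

Count nodes per top-level branch (shared prefixes stored once):
  'd'-branch (desar): 5 nodes
  'l'-branch (linpa): 5 nodes
  'm'-branch (misardor, misarfenro, misargalgal, misarrunlin, misarsar, misartor, misarvidedor, misarvipaven): 43 nodes
  'r'-branch (runro): 5 nodes
  't'-branch (tafenkalin, tafenpa, tafensolin, tafentor): 20 nodes
  'v'-branch (vi): 2 nodes
Sum: 80

80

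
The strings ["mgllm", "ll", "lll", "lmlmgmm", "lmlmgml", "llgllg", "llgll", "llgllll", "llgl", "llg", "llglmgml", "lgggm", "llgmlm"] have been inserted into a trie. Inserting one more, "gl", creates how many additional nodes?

2

No existing word starts with "g", so every character of "gl" needs a new node.
2 − 0 = 2 new nodes.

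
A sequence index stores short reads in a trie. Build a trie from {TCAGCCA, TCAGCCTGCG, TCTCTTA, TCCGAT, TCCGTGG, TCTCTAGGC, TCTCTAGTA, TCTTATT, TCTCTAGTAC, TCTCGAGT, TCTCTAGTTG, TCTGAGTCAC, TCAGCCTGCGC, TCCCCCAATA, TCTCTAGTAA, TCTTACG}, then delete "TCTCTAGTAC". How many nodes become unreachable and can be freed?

1

A node on "TCTCTAGTAC"'s path can go only if nothing else ends at it or branches off below it.
The suffix "C" (1 node) is used only by "TCTCTAGTAC"; the node for "TCTCTAGTA" still has the child "A", so pruning stops there.
Nodes removed: 1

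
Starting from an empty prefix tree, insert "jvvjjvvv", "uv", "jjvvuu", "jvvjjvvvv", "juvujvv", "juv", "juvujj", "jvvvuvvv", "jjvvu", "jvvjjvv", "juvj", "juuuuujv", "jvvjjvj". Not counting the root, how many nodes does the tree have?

36

Trie structure (* marks end of a word):
(root)
├─ j
│  ├─ j
│  │  └─ v
│  │     └─ v
│  │        └─ u *
│  │           └─ u *
│  ├─ u
│  │  ├─ u
│  │  │  └─ u
│  │  │     └─ u
│  │  │        └─ u
│  │  │           └─ j
│  │  │              └─ v *
│  │  └─ v *
│  │     ├─ j *
│  │     └─ u
│  │        └─ j
│  │           ├─ j *
│  │           └─ v
│  │              └─ v *
│  └─ v
│     └─ v
│        ├─ j
│        │  └─ j
│        │     └─ v
│        │        ├─ j *
│        │        └─ v *
│        │           └─ v *
│        │              └─ v *
│        └─ v
│           └─ u
│              └─ v
│                 └─ v
│                    └─ v *
└─ u
   └─ v *
Counting every labelled node above: 36.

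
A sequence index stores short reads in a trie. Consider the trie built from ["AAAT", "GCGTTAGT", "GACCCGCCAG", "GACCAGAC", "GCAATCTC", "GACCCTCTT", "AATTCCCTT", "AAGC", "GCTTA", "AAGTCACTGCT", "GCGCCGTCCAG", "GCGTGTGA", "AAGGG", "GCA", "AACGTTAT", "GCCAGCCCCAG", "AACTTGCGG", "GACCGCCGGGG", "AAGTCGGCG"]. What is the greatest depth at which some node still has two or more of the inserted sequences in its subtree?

5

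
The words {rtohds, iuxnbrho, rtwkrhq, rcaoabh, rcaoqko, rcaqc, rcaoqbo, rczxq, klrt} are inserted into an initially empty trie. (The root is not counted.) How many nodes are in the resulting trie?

Insert word by word; a character creates a node only if that edge doesn't already exist:
  "rtohds" → 6 new (r, t, o, h, d, s)
  "iuxnbrho" → 8 new (i, u, x, n, b, r, h, o)
  "rtwkrhq" → prefix "rt" already present; 5 new (w, k, r, h, q)
  "rcaoabh" → prefix "r" already present; 6 new (c, a, o, a, b, h)
  "rcaoqko" → prefix "rcao" already present; 3 new (q, k, o)
  "rcaqc" → prefix "rca" already present; 2 new (q, c)
  "rcaoqbo" → prefix "rcaoq" already present; 2 new (b, o)
  "rczxq" → prefix "rc" already present; 3 new (z, x, q)
  "klrt" → 4 new (k, l, r, t)
Total nodes = 6 + 8 + 5 + 6 + 3 + 2 + 2 + 3 + 4 = 39

39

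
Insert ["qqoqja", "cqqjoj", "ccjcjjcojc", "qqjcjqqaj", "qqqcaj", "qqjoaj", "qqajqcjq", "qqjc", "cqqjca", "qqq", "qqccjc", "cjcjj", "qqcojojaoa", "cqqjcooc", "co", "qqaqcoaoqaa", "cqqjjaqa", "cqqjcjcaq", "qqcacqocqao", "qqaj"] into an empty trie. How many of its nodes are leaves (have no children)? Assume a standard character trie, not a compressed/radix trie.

A leaf is a node with no children — equivalently, the end of a word that is not a proper prefix of any other stored word.
Those words: "ccjcjjcojc", "cjcjj", "co", "cqqjca", "cqqjcjcaq", "cqqjcooc", "cqqjjaqa", "cqqjoj", "qqajqcjq", "qqaqcoaoqaa", "qqcacqocqao", "qqccjc", "qqcojojaoa", "qqjcjqqaj", "qqjoaj", "qqoqja", "qqqcaj"
Leaf count: 17

17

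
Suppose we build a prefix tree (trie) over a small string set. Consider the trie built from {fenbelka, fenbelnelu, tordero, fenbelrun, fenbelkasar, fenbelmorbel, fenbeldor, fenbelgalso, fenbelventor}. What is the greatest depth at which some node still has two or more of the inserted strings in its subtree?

8

Look for the deepest trie node that still has at least two words in its subtree.
e.g. "fenbelka" and "fenbelkasar" share the prefix "fenbelka" of length 8; no pair shares a longer one.
Longest shared-prefix length: 8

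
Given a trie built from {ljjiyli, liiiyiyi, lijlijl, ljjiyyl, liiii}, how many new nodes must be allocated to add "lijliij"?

"lijli" is already a path in the trie; the remaining "ij" must be added.
So 7 − 5 = 2 new nodes.

2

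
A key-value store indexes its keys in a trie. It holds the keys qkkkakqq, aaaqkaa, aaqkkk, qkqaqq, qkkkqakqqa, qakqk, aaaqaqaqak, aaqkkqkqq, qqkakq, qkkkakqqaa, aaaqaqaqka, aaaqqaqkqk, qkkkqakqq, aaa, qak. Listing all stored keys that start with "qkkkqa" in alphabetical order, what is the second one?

qkkkqakqqa

Words with prefix "qkkkqa", in lexicographic order: "qkkkqakqq", "qkkkqakqqa"
The 2nd is qkkkqakqqa.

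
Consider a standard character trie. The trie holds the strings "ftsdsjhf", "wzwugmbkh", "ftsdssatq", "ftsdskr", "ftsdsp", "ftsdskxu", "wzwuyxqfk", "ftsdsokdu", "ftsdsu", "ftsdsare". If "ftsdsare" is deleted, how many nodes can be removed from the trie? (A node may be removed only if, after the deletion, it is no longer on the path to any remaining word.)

3

After clearing the end-marker at "ftsdsare", prune upward until reaching a node still needed by another word.
The suffix "are" (3 nodes) is used only by "ftsdsare"; the node for "ftsds" still has the child "j", so pruning stops there.
Nodes removed: 3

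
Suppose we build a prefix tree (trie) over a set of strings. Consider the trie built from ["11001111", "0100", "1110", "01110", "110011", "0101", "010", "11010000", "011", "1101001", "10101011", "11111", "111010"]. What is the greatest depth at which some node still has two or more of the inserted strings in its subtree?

Equivalently: take the maximum, over all pairs, of their longest common prefix length.
"110011" and "11001111" agree on "110011" (6 characters) before diverging; nothing deeper is shared.
Longest shared-prefix length: 6

6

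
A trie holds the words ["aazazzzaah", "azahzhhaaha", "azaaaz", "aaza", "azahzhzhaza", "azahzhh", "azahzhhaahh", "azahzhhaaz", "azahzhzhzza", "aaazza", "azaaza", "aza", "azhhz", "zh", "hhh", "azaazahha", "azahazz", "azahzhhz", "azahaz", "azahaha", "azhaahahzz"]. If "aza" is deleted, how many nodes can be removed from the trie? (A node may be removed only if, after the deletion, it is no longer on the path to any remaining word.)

0

After clearing the end-marker at "aza", prune upward until reaching a node still needed by another word.
Every node on "aza" is still needed (e.g. by "azahzhhaaha"), so nothing is freed.
Nodes removed: 0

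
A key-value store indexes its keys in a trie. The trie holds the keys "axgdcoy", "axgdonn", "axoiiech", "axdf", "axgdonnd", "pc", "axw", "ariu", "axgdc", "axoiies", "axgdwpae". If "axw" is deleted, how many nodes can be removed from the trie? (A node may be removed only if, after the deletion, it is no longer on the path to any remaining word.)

1

After clearing the end-marker at "axw", prune upward until reaching a node still needed by another word.
The suffix "w" (1 node) is used only by "axw"; the node for "ax" still has the child "g", so pruning stops there.
Nodes removed: 1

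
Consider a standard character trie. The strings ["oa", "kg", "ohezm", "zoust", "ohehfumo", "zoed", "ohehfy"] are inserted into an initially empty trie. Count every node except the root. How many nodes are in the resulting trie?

For each word, the new-node count is its length minus the longest prefix already in the trie:
  "oa" → 2 new (o, a)
  "kg" → 2 new (k, g)
  "ohezm" → prefix "o" already present; 4 new (h, e, z, m)
  "zoust" → 5 new (z, o, u, s, t)
  "ohehfumo" → prefix "ohe" already present; 5 new (h, f, u, m, o)
  "zoed" → prefix "zo" already present; 2 new (e, d)
  "ohehfy" → prefix "ohehf" already present; 1 new (y)
Total nodes = 2 + 2 + 4 + 5 + 5 + 2 + 1 = 21

21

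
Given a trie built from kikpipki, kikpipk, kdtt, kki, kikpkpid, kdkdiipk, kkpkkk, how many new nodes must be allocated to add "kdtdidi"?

4

The longest prefix of "kdtdidi" already in the trie is "kdt" (length 3).
New nodes needed: |"kdtdidi"| − 3 = 7 − 3 = 4.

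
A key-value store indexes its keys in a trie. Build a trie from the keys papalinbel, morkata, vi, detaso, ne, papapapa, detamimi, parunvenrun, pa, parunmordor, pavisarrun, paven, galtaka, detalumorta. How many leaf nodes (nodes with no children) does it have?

A leaf is a node with no children — equivalently, the end of a word that is not a proper prefix of any other stored word.
Those words: "detalumorta", "detamimi", "detaso", "galtaka", "morkata", "ne", "papalinbel", "papapapa", "parunmordor", "parunvenrun", "paven", "pavisarrun", "vi"
Leaf count: 13

13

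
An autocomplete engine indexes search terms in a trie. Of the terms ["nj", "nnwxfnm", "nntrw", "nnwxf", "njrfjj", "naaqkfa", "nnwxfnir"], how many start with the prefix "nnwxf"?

Walk to "nnwxf"; the words in its subtree are exactly those with that prefix.
Matches: "nnwxf", "nnwxfnir", "nnwxfnm"
Count: 3

3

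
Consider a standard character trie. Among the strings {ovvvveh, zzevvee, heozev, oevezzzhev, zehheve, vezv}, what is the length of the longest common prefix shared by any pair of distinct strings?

1

Look for the deepest trie node that still has at least two words in its subtree.
"oevezzzhev" and "ovvvveh" agree on "o" (1 characters) before diverging; nothing deeper is shared.
Longest shared-prefix length: 1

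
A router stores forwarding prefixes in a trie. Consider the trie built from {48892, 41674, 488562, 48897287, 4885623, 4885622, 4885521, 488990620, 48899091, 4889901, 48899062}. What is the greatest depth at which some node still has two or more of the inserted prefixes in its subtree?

Look for the deepest trie node that still has at least two words in its subtree.
e.g. "48899062" and "488990620" share the prefix "48899062" of length 8; no pair shares a longer one.
Longest shared-prefix length: 8

8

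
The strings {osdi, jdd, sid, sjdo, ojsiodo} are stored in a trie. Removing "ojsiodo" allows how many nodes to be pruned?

Walk "ojsiodo" from the leaf back toward the root, removing each node that no remaining word uses.
The suffix "jsiodo" (6 nodes) is used only by "ojsiodo"; the node for "o" still has the child "s", so pruning stops there.
Nodes removed: 6

6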